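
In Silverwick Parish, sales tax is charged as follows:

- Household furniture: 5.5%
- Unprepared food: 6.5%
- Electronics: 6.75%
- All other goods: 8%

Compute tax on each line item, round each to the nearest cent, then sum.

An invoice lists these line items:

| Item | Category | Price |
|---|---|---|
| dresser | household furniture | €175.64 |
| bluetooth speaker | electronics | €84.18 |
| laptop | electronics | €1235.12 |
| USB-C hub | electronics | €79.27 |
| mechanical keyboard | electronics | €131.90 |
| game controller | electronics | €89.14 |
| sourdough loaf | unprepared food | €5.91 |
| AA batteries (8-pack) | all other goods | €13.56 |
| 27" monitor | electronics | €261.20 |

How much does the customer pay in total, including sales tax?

Dresser €175.64: household furniture → 5.5% → €9.66
Bluetooth speaker €84.18: electronics → 6.75% → €5.68
Laptop €1235.12: electronics → 6.75% → €83.37
USB-C hub €79.27: electronics → 6.75% → €5.35
Mechanical keyboard €131.90: electronics → 6.75% → €8.90
Game controller €89.14: electronics → 6.75% → €6.02
Sourdough loaf €5.91: unprepared food → 6.5% → €0.38
AA batteries (8-pack) €13.56: all other goods → 8% → €1.08
27" monitor €261.20: electronics → 6.75% → €17.63
Subtotal = €2075.92; tax = €138.07; total due = €2213.99

€2213.99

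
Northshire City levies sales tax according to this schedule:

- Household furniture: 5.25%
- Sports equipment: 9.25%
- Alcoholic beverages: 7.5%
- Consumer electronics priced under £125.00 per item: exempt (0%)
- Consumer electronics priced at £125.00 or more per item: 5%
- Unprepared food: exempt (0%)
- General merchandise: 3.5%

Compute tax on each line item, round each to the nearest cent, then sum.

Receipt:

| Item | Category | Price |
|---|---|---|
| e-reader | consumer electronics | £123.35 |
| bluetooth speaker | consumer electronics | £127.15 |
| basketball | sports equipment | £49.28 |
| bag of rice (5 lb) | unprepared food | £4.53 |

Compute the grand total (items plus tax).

E-reader £123.35: consumer electronics, under £125.00 → 0% → £0.00
Bluetooth speaker £127.15: consumer electronics, £125.00 or more → 5% → £6.36
Basketball £49.28: sports equipment → 9.25% → £4.56
Bag of rice (5 lb) £4.53: unprepared food → 0% → £0.00
Subtotal = £304.31; tax = £10.92; total due = £315.23

£315.23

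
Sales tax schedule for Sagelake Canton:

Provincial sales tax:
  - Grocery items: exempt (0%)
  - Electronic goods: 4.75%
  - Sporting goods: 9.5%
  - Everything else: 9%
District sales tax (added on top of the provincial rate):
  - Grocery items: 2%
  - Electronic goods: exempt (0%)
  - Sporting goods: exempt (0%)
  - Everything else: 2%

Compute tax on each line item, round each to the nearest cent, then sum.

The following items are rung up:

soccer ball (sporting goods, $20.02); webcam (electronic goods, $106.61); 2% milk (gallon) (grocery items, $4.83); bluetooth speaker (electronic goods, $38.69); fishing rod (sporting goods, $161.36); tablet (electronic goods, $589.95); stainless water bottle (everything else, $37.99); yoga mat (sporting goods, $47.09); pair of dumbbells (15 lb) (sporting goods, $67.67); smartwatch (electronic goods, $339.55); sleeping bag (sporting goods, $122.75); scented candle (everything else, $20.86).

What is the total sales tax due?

Soccer ball $20.02: sporting goods → 9.5% + 0% district = 9.5% → $1.90
Webcam $106.61: electronic goods → 4.75% + 0% district = 4.75% → $5.06
2% milk (gallon) $4.83: grocery items → 0% + 2% district = 2% → $0.10
Bluetooth speaker $38.69: electronic goods → 4.75% + 0% district = 4.75% → $1.84
Fishing rod $161.36: sporting goods → 9.5% + 0% district = 9.5% → $15.33
Tablet $589.95: electronic goods → 4.75% + 0% district = 4.75% → $28.02
Stainless water bottle $37.99: everything else → 9% + 2% district = 11% → $4.18
Yoga mat $47.09: sporting goods → 9.5% + 0% district = 9.5% → $4.47
Pair of dumbbells (15 lb) $67.67: sporting goods → 9.5% + 0% district = 9.5% → $6.43
Smartwatch $339.55: electronic goods → 4.75% + 0% district = 4.75% → $16.13
Sleeping bag $122.75: sporting goods → 9.5% + 0% district = 9.5% → $11.66
Scented candle $20.86: everything else → 9% + 2% district = 11% → $2.29
Total tax = $1.90 + $5.06 + $0.10 + $1.84 + $15.33 + $28.02 + $4.18 + $4.47 + $6.43 + $16.13 + $11.66 + $2.29 = $97.41

$97.41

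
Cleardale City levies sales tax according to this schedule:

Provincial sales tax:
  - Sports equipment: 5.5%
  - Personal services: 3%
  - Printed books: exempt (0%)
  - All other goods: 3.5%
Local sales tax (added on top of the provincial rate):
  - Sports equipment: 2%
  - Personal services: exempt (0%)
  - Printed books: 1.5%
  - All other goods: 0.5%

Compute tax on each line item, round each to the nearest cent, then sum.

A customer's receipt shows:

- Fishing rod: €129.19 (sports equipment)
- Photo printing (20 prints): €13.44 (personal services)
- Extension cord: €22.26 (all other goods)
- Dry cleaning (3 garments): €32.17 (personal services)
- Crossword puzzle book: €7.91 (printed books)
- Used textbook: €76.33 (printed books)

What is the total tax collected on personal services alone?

Photo printing (20 prints) €13.44: personal services → 3% + 0% local = 3% → €0.40
Dry cleaning (3 garments) €32.17: personal services → 3% + 0% local = 3% → €0.97
Tax on personal services = €0.40 + €0.97 = €1.37

€1.37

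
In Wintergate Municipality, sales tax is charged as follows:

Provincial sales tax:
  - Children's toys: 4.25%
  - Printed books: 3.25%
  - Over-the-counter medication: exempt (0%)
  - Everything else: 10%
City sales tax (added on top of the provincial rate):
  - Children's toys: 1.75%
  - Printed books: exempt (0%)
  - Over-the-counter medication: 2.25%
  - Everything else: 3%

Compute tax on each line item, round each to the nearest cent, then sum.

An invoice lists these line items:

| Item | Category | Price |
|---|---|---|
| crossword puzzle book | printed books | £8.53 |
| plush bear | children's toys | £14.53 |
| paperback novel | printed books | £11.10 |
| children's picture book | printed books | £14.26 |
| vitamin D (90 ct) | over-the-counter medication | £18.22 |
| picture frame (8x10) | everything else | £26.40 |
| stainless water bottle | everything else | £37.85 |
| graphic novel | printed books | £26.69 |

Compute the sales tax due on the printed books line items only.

Crossword puzzle book £8.53: printed books → 3.25% + 0% city = 3.25% → £0.28
Paperback novel £11.10: printed books → 3.25% + 0% city = 3.25% → £0.36
Children's picture book £14.26: printed books → 3.25% + 0% city = 3.25% → £0.46
Graphic novel £26.69: printed books → 3.25% + 0% city = 3.25% → £0.87
Tax on printed books = £0.28 + £0.36 + £0.46 + £0.87 = £1.97

£1.97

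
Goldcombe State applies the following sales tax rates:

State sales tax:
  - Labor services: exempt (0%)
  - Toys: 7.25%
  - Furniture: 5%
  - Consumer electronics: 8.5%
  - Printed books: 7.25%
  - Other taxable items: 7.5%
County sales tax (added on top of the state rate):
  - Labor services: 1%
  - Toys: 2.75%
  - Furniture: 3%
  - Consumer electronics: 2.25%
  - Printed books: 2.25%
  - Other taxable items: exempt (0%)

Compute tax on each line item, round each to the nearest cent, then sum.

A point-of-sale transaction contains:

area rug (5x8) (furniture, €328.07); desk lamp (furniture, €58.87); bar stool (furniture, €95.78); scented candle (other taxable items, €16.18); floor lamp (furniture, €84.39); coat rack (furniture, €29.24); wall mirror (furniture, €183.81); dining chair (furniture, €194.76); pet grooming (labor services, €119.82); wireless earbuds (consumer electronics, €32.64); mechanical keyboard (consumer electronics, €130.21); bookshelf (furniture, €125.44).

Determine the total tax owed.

€107.95

Area rug (5x8) €328.07: furniture → 5% + 3% county = 8% → €26.25
Desk lamp €58.87: furniture → 5% + 3% county = 8% → €4.71
Bar stool €95.78: furniture → 5% + 3% county = 8% → €7.66
Scented candle €16.18: other taxable items → 7.5% + 0% county = 7.5% → €1.21
Floor lamp €84.39: furniture → 5% + 3% county = 8% → €6.75
Coat rack €29.24: furniture → 5% + 3% county = 8% → €2.34
Wall mirror €183.81: furniture → 5% + 3% county = 8% → €14.70
Dining chair €194.76: furniture → 5% + 3% county = 8% → €15.58
Pet grooming €119.82: labor services → 0% + 1% county = 1% → €1.20
Wireless earbuds €32.64: consumer electronics → 8.5% + 2.25% county = 10.75% → €3.51
Mechanical keyboard €130.21: consumer electronics → 8.5% + 2.25% county = 10.75% → €14.00
Bookshelf €125.44: furniture → 5% + 3% county = 8% → €10.04
Total tax = €26.25 + €4.71 + €7.66 + €1.21 + €6.75 + €2.34 + €14.70 + €15.58 + €1.20 + €3.51 + €14.00 + €10.04 = €107.95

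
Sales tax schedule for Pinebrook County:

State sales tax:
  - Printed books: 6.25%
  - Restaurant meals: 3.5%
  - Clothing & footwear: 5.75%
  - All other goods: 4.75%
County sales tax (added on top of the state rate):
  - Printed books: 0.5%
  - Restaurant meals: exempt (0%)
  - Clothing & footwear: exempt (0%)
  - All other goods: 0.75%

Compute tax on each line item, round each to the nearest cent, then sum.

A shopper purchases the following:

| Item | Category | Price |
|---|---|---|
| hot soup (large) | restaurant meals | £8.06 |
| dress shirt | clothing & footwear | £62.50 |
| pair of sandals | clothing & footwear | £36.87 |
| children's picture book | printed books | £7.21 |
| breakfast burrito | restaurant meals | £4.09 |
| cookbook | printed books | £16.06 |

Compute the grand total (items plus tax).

Hot soup (large) £8.06: restaurant meals → 3.5% + 0% county = 3.5% → £0.28
Dress shirt £62.50: clothing & footwear → 5.75% + 0% county = 5.75% → £3.59
Pair of sandals £36.87: clothing & footwear → 5.75% + 0% county = 5.75% → £2.12
Children's picture book £7.21: printed books → 6.25% + 0.5% county = 6.75% → £0.49
Breakfast burrito £4.09: restaurant meals → 3.5% + 0% county = 3.5% → £0.14
Cookbook £16.06: printed books → 6.25% + 0.5% county = 6.75% → £1.08
Subtotal = £134.79; tax = £7.70; total due = £142.49

£142.49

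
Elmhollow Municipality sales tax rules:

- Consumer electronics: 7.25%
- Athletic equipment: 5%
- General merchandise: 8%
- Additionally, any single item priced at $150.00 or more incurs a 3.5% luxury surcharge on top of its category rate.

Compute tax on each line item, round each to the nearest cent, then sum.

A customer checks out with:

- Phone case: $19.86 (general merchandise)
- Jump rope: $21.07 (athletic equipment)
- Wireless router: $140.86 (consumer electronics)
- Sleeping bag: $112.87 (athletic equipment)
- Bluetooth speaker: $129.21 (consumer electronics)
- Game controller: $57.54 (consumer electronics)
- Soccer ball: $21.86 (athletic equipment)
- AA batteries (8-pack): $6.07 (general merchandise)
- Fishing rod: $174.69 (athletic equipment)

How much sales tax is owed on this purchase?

Phone case $19.86: general merchandise → 8% → $1.59
Jump rope $21.07: athletic equipment → 5% → $1.05
Wireless router $140.86: consumer electronics → 7.25% → $10.21
Sleeping bag $112.87: athletic equipment → 5% → $5.64
Bluetooth speaker $129.21: consumer electronics → 7.25% → $9.37
Game controller $57.54: consumer electronics → 7.25% → $4.17
Soccer ball $21.86: athletic equipment → 5% → $1.09
AA batteries (8-pack) $6.07: general merchandise → 8% → $0.49
Fishing rod $174.69: athletic equipment → 5% + 3.5% surcharge = 8.5% → $14.85
Total tax = $1.59 + $1.05 + $10.21 + $5.64 + $9.37 + $4.17 + $1.09 + $0.49 + $14.85 = $48.46

$48.46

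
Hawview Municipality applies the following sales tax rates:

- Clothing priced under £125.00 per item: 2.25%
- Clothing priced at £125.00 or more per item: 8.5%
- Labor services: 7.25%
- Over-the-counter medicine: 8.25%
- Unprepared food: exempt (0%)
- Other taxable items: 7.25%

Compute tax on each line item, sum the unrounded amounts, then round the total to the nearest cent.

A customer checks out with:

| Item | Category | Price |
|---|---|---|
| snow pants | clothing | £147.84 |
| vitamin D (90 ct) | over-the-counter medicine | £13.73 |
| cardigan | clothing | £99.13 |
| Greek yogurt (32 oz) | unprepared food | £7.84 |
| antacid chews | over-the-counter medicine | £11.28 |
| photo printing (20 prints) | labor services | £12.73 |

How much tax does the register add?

£17.78

Snow pants £147.84: clothing, £125.00 or more → 8.5% → £12.5664
Vitamin D (90 ct) £13.73: over-the-counter medicine → 8.25% → £1.132725
Cardigan £99.13: clothing, under £125.00 → 2.25% → £2.230425
Greek yogurt (32 oz) £7.84: unprepared food → 0% → £0.00
Antacid chews £11.28: over-the-counter medicine → 8.25% → £0.9306
Photo printing (20 prints) £12.73: labor services → 7.25% → £0.922925
Unrounded tax sum = £17.783075 → £17.78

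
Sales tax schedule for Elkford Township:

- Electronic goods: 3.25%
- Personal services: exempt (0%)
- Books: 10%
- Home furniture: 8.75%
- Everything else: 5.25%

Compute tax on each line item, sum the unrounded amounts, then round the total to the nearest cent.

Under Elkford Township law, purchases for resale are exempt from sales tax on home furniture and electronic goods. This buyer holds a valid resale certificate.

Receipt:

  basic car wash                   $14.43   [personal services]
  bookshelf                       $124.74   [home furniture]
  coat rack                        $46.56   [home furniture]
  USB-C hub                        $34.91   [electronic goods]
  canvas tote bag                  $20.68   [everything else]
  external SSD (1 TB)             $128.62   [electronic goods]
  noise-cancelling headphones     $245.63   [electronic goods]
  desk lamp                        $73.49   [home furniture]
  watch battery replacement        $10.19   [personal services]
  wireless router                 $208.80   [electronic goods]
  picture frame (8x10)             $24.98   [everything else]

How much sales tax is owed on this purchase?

Basic car wash $14.43: personal services → 0% → $0.00
Bookshelf $124.74: home furniture, buyer-exempt → 0% → $0.00
Coat rack $46.56: home furniture, buyer-exempt → 0% → $0.00
USB-C hub $34.91: electronic goods, buyer-exempt → 0% → $0.00
Canvas tote bag $20.68: everything else → 5.25% → $1.0857
External SSD (1 TB) $128.62: electronic goods, buyer-exempt → 0% → $0.00
Noise-cancelling headphones $245.63: electronic goods, buyer-exempt → 0% → $0.00
Desk lamp $73.49: home furniture, buyer-exempt → 0% → $0.00
Watch battery replacement $10.19: personal services → 0% → $0.00
Wireless router $208.80: electronic goods, buyer-exempt → 0% → $0.00
Picture frame (8x10) $24.98: everything else → 5.25% → $1.31145
Unrounded tax sum = $2.39715 → $2.40

$2.40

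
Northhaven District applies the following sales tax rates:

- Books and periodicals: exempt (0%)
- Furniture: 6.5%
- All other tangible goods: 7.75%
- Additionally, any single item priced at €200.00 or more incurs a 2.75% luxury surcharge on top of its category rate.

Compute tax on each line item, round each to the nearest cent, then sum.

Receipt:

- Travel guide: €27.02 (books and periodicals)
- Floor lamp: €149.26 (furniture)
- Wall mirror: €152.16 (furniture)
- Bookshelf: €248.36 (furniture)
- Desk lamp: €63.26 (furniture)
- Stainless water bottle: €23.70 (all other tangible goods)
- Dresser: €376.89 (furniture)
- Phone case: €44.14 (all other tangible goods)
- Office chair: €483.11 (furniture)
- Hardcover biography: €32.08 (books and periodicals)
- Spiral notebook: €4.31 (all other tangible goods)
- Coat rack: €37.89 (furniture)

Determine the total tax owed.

€134.27

Travel guide €27.02: books and periodicals → 0% → €0.00
Floor lamp €149.26: furniture → 6.5% → €9.70
Wall mirror €152.16: furniture → 6.5% → €9.89
Bookshelf €248.36: furniture → 6.5% + 2.75% surcharge = 9.25% → €22.97
Desk lamp €63.26: furniture → 6.5% → €4.11
Stainless water bottle €23.70: all other tangible goods → 7.75% → €1.84
Dresser €376.89: furniture → 6.5% + 2.75% surcharge = 9.25% → €34.86
Phone case €44.14: all other tangible goods → 7.75% → €3.42
Office chair €483.11: furniture → 6.5% + 2.75% surcharge = 9.25% → €44.69
Hardcover biography €32.08: books and periodicals → 0% → €0.00
Spiral notebook €4.31: all other tangible goods → 7.75% → €0.33
Coat rack €37.89: furniture → 6.5% → €2.46
Total tax = €9.70 + €9.89 + €22.97 + €4.11 + €1.84 + €34.86 + €3.42 + €44.69 + €0.33 + €2.46 = €134.27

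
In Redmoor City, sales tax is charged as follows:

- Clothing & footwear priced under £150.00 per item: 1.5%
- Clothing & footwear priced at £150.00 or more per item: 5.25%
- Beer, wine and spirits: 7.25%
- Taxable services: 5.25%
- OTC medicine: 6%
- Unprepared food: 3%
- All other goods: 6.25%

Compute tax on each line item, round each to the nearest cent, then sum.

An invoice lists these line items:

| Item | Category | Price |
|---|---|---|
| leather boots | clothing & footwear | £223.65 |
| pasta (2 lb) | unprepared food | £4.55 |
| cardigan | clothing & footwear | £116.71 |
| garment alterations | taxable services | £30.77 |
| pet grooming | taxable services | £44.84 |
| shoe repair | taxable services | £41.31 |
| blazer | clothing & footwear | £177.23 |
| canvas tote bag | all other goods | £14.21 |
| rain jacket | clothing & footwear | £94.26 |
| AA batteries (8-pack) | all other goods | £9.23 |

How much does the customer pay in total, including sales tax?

£788.71

Leather boots £223.65: clothing & footwear, £150.00 or more → 5.25% → £11.74
Pasta (2 lb) £4.55: unprepared food → 3% → £0.14
Cardigan £116.71: clothing & footwear, under £150.00 → 1.5% → £1.75
Garment alterations £30.77: taxable services → 5.25% → £1.62
Pet grooming £44.84: taxable services → 5.25% → £2.35
Shoe repair £41.31: taxable services → 5.25% → £2.17
Blazer £177.23: clothing & footwear, £150.00 or more → 5.25% → £9.30
Canvas tote bag £14.21: all other goods → 6.25% → £0.89
Rain jacket £94.26: clothing & footwear, under £150.00 → 1.5% → £1.41
AA batteries (8-pack) £9.23: all other goods → 6.25% → £0.58
Subtotal = £756.76; tax = £31.95; total due = £788.71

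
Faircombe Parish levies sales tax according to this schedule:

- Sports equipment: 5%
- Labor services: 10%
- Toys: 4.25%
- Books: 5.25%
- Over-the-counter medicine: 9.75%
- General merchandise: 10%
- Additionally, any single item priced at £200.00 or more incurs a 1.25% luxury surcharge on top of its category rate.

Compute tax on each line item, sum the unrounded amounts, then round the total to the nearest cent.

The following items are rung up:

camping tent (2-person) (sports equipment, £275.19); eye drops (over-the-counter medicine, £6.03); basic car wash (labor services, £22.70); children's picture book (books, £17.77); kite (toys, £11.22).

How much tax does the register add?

£21.47

Camping tent (2-person) £275.19: sports equipment → 5% + 1.25% surcharge = 6.25% → £17.199375
Eye drops £6.03: over-the-counter medicine → 9.75% → £0.587925
Basic car wash £22.70: labor services → 10% → £2.27
Children's picture book £17.77: books → 5.25% → £0.932925
Kite £11.22: toys → 4.25% → £0.47685
Unrounded tax sum = £21.467075 → £21.47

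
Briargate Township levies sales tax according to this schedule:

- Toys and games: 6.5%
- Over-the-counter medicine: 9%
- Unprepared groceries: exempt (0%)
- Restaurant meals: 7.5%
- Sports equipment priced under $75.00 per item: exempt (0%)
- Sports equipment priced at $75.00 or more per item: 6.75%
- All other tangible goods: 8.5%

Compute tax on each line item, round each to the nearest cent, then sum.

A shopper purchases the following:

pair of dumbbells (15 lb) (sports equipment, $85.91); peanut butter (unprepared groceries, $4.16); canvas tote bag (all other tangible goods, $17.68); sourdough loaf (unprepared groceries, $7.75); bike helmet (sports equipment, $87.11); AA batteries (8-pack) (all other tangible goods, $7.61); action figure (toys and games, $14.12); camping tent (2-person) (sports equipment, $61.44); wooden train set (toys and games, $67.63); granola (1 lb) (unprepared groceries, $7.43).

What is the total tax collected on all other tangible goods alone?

$2.15

Canvas tote bag $17.68: all other tangible goods → 8.5% → $1.50
AA batteries (8-pack) $7.61: all other tangible goods → 8.5% → $0.65
Tax on all other tangible goods = $1.50 + $0.65 = $2.15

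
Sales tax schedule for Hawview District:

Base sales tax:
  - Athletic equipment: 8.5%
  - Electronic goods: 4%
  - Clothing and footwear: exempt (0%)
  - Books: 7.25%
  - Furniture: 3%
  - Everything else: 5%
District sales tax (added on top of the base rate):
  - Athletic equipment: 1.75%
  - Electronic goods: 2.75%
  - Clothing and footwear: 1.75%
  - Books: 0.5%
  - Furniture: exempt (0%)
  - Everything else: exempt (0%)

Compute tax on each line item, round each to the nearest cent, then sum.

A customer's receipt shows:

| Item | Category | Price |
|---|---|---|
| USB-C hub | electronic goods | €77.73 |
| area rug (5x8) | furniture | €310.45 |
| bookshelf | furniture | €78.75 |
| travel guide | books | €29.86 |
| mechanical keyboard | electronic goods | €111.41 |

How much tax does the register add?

USB-C hub €77.73: electronic goods → 4% + 2.75% district = 6.75% → €5.25
Area rug (5x8) €310.45: furniture → 3% + 0% district = 3% → €9.31
Bookshelf €78.75: furniture → 3% + 0% district = 3% → €2.36
Travel guide €29.86: books → 7.25% + 0.5% district = 7.75% → €2.31
Mechanical keyboard €111.41: electronic goods → 4% + 2.75% district = 6.75% → €7.52
Total tax = €5.25 + €9.31 + €2.36 + €2.31 + €7.52 = €26.75

€26.75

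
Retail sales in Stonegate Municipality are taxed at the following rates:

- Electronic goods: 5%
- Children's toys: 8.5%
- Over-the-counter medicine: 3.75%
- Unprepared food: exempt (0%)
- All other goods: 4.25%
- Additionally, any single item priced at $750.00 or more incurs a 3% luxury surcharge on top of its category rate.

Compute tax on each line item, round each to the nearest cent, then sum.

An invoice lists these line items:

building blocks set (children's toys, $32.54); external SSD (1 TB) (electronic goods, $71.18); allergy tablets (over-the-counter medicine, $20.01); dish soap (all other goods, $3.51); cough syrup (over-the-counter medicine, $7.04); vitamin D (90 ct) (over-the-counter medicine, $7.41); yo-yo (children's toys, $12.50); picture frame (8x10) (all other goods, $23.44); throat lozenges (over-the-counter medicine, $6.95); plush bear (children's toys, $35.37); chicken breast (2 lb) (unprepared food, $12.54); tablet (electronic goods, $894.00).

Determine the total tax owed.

$84.62

Building blocks set $32.54: children's toys → 8.5% → $2.77
External SSD (1 TB) $71.18: electronic goods → 5% → $3.56
Allergy tablets $20.01: over-the-counter medicine → 3.75% → $0.75
Dish soap $3.51: all other goods → 4.25% → $0.15
Cough syrup $7.04: over-the-counter medicine → 3.75% → $0.26
Vitamin D (90 ct) $7.41: over-the-counter medicine → 3.75% → $0.28
Yo-yo $12.50: children's toys → 8.5% → $1.06
Picture frame (8x10) $23.44: all other goods → 4.25% → $1.00
Throat lozenges $6.95: over-the-counter medicine → 3.75% → $0.26
Plush bear $35.37: children's toys → 8.5% → $3.01
Chicken breast (2 lb) $12.54: unprepared food → 0% → $0.00
Tablet $894.00: electronic goods → 5% + 3% surcharge = 8% → $71.52
Total tax = $2.77 + $3.56 + $0.75 + $0.15 + $0.26 + $0.28 + $1.06 + $1.00 + $0.26 + $3.01 + $71.52 = $84.62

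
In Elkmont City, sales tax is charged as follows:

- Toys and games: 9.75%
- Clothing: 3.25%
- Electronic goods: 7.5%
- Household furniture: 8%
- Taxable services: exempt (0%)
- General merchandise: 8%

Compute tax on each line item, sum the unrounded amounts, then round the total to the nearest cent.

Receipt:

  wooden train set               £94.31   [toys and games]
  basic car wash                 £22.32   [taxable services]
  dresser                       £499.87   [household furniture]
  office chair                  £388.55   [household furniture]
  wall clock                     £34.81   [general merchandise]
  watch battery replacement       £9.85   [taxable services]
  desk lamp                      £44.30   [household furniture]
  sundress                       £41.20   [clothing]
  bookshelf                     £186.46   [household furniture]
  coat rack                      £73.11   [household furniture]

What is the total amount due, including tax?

Wooden train set £94.31: toys and games → 9.75% → £9.195225
Basic car wash £22.32: taxable services → 0% → £0.00
Dresser £499.87: household furniture → 8% → £39.9896
Office chair £388.55: household furniture → 8% → £31.084
Wall clock £34.81: general merchandise → 8% → £2.7848
Watch battery replacement £9.85: taxable services → 0% → £0.00
Desk lamp £44.30: household furniture → 8% → £3.544
Sundress £41.20: clothing → 3.25% → £1.339
Bookshelf £186.46: household furniture → 8% → £14.9168
Coat rack £73.11: household furniture → 8% → £5.8488
Subtotal = £1394.78; unrounded tax = £108.702225 → £108.70; total due = £1503.48

£1503.48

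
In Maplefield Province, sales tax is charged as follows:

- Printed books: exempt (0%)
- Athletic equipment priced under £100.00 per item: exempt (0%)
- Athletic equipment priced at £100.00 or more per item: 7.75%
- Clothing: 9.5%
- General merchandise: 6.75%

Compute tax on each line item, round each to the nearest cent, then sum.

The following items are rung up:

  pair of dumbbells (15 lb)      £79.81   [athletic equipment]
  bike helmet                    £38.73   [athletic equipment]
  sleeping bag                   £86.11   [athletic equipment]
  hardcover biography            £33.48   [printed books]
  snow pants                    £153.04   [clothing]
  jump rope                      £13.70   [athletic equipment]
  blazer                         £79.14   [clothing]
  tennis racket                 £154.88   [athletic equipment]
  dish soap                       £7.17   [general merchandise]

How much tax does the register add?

£34.54

Pair of dumbbells (15 lb) £79.81: athletic equipment, under £100.00 → 0% → £0.00
Bike helmet £38.73: athletic equipment, under £100.00 → 0% → £0.00
Sleeping bag £86.11: athletic equipment, under £100.00 → 0% → £0.00
Hardcover biography £33.48: printed books → 0% → £0.00
Snow pants £153.04: clothing → 9.5% → £14.54
Jump rope £13.70: athletic equipment, under £100.00 → 0% → £0.00
Blazer £79.14: clothing → 9.5% → £7.52
Tennis racket £154.88: athletic equipment, £100.00 or more → 7.75% → £12.00
Dish soap £7.17: general merchandise → 6.75% → £0.48
Total tax = £14.54 + £7.52 + £12.00 + £0.48 = £34.54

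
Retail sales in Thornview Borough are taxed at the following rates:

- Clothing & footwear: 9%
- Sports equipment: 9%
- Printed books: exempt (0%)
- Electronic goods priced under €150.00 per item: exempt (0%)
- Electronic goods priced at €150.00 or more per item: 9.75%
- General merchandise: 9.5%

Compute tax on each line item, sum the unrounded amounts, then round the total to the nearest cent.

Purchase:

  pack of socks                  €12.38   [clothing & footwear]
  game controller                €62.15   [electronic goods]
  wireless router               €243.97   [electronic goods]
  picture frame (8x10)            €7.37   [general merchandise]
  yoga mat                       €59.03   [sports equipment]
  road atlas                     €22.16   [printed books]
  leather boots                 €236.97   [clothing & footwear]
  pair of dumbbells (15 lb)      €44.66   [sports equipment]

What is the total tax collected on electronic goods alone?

€23.79

Game controller €62.15: electronic goods, under €150.00 → 0% → €0.00
Wireless router €243.97: electronic goods, €150.00 or more → 9.75% → €23.787075
Tax on electronic goods: unrounded sum = €23.787075 → €23.79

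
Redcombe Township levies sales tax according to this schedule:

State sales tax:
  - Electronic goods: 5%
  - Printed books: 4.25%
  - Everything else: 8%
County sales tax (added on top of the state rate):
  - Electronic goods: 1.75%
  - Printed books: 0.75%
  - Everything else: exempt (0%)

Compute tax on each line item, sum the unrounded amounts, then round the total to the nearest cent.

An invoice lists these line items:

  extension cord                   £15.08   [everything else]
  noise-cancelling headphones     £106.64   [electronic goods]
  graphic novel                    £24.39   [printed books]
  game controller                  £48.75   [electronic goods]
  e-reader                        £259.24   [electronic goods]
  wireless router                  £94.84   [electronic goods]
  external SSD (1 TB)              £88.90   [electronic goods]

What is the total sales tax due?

Extension cord £15.08: everything else → 8% + 0% county = 8% → £1.2064
Noise-cancelling headphones £106.64: electronic goods → 5% + 1.75% county = 6.75% → £7.1982
Graphic novel £24.39: printed books → 4.25% + 0.75% county = 5% → £1.2195
Game controller £48.75: electronic goods → 5% + 1.75% county = 6.75% → £3.290625
E-reader £259.24: electronic goods → 5% + 1.75% county = 6.75% → £17.4987
Wireless router £94.84: electronic goods → 5% + 1.75% county = 6.75% → £6.4017
External SSD (1 TB) £88.90: electronic goods → 5% + 1.75% county = 6.75% → £6.00075
Unrounded tax sum = £42.815875 → £42.82

£42.82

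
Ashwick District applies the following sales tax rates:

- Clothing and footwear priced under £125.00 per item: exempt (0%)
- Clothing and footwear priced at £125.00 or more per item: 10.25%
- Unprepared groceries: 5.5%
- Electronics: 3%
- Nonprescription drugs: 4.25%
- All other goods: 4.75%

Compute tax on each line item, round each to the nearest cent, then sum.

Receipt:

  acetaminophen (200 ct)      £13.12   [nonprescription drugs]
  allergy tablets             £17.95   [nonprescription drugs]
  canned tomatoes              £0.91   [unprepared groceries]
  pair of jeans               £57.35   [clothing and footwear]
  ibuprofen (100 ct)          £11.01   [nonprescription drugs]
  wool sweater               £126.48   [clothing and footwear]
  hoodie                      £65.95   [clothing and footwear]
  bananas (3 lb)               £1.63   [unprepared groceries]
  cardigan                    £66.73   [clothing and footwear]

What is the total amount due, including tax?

£376.02

Acetaminophen (200 ct) £13.12: nonprescription drugs → 4.25% → £0.56
Allergy tablets £17.95: nonprescription drugs → 4.25% → £0.76
Canned tomatoes £0.91: unprepared groceries → 5.5% → £0.05
Pair of jeans £57.35: clothing and footwear, under £125.00 → 0% → £0.00
Ibuprofen (100 ct) £11.01: nonprescription drugs → 4.25% → £0.47
Wool sweater £126.48: clothing and footwear, £125.00 or more → 10.25% → £12.96
Hoodie £65.95: clothing and footwear, under £125.00 → 0% → £0.00
Bananas (3 lb) £1.63: unprepared groceries → 5.5% → £0.09
Cardigan £66.73: clothing and footwear, under £125.00 → 0% → £0.00
Subtotal = £361.13; tax = £14.89; total due = £376.02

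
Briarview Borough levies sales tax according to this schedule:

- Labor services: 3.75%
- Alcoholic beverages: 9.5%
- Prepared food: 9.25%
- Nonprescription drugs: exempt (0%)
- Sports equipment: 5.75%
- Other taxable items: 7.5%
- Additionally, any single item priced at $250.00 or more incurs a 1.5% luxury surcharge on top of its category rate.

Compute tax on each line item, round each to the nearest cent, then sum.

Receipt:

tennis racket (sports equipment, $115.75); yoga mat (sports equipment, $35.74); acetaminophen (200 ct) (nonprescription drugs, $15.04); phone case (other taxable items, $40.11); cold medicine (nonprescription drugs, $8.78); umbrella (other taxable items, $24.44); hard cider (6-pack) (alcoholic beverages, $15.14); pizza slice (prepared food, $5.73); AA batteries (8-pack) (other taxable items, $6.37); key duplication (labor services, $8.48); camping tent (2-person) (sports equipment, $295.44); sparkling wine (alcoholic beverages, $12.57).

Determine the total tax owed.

Tennis racket $115.75: sports equipment → 5.75% → $6.66
Yoga mat $35.74: sports equipment → 5.75% → $2.06
Acetaminophen (200 ct) $15.04: nonprescription drugs → 0% → $0.00
Phone case $40.11: other taxable items → 7.5% → $3.01
Cold medicine $8.78: nonprescription drugs → 0% → $0.00
Umbrella $24.44: other taxable items → 7.5% → $1.83
Hard cider (6-pack) $15.14: alcoholic beverages → 9.5% → $1.44
Pizza slice $5.73: prepared food → 9.25% → $0.53
AA batteries (8-pack) $6.37: other taxable items → 7.5% → $0.48
Key duplication $8.48: labor services → 3.75% → $0.32
Camping tent (2-person) $295.44: sports equipment → 5.75% + 1.5% surcharge = 7.25% → $21.42
Sparkling wine $12.57: alcoholic beverages → 9.5% → $1.19
Total tax = $6.66 + $2.06 + $3.01 + $1.83 + $1.44 + $0.53 + $0.48 + $0.32 + $21.42 + $1.19 = $38.94

$38.94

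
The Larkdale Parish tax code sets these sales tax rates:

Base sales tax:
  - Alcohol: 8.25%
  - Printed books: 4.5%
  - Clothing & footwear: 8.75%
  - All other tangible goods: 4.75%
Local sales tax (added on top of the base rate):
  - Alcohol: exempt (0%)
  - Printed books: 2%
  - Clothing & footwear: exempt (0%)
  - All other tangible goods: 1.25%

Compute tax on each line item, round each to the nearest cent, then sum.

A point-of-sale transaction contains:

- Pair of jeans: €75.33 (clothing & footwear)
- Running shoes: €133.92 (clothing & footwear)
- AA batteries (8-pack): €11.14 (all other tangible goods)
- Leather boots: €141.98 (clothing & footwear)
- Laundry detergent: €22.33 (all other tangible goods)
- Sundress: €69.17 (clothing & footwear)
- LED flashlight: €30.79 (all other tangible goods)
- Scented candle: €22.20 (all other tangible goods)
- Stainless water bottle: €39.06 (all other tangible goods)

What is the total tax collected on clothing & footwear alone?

€36.78

Pair of jeans €75.33: clothing & footwear → 8.75% + 0% local = 8.75% → €6.59
Running shoes €133.92: clothing & footwear → 8.75% + 0% local = 8.75% → €11.72
Leather boots €141.98: clothing & footwear → 8.75% + 0% local = 8.75% → €12.42
Sundress €69.17: clothing & footwear → 8.75% + 0% local = 8.75% → €6.05
Tax on clothing & footwear = €6.59 + €11.72 + €12.42 + €6.05 = €36.78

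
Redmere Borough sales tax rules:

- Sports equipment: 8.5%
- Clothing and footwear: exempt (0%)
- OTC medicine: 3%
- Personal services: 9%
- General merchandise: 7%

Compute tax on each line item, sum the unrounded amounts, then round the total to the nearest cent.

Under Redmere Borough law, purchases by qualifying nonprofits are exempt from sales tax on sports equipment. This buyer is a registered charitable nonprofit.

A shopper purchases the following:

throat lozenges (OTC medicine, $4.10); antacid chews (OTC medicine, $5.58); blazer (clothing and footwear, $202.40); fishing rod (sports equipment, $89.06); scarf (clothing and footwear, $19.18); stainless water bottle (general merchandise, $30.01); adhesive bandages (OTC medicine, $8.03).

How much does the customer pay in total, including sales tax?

Throat lozenges $4.10: OTC medicine → 3% → $0.123
Antacid chews $5.58: OTC medicine → 3% → $0.1674
Blazer $202.40: clothing and footwear → 0% → $0.00
Fishing rod $89.06: sports equipment, buyer-exempt → 0% → $0.00
Scarf $19.18: clothing and footwear → 0% → $0.00
Stainless water bottle $30.01: general merchandise → 7% → $2.1007
Adhesive bandages $8.03: OTC medicine → 3% → $0.2409
Subtotal = $358.36; unrounded tax = $2.632 → $2.63; total due = $360.99

$360.99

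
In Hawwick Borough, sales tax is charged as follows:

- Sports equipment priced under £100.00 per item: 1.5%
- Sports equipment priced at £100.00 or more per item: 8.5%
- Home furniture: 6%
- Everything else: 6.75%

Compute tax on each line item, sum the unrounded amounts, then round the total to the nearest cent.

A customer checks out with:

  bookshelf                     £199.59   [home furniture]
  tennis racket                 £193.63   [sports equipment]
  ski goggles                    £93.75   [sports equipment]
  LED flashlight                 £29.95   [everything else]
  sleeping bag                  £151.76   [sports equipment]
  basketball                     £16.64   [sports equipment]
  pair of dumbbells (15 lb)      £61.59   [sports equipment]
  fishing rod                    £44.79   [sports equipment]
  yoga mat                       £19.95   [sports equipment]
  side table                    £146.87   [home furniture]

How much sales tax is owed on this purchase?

£55.72

Bookshelf £199.59: home furniture → 6% → £11.9754
Tennis racket £193.63: sports equipment, £100.00 or more → 8.5% → £16.45855
Ski goggles £93.75: sports equipment, under £100.00 → 1.5% → £1.40625
LED flashlight £29.95: everything else → 6.75% → £2.021625
Sleeping bag £151.76: sports equipment, £100.00 or more → 8.5% → £12.8996
Basketball £16.64: sports equipment, under £100.00 → 1.5% → £0.2496
Pair of dumbbells (15 lb) £61.59: sports equipment, under £100.00 → 1.5% → £0.92385
Fishing rod £44.79: sports equipment, under £100.00 → 1.5% → £0.67185
Yoga mat £19.95: sports equipment, under £100.00 → 1.5% → £0.29925
Side table £146.87: home furniture → 6% → £8.8122
Unrounded tax sum = £55.718175 → £55.72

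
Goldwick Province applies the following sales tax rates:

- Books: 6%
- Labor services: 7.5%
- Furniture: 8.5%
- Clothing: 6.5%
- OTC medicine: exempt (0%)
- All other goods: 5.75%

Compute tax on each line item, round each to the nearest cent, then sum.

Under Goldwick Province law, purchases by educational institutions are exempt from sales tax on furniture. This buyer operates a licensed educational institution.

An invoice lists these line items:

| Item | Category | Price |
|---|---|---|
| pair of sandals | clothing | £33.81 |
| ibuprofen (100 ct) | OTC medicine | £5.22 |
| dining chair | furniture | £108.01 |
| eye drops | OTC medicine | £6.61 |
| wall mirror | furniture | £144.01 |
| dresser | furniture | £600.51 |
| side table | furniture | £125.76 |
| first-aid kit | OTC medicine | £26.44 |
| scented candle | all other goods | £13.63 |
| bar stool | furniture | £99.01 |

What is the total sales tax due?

£2.98

Pair of sandals £33.81: clothing → 6.5% → £2.20
Ibuprofen (100 ct) £5.22: OTC medicine → 0% → £0.00
Dining chair £108.01: furniture, buyer-exempt → 0% → £0.00
Eye drops £6.61: OTC medicine → 0% → £0.00
Wall mirror £144.01: furniture, buyer-exempt → 0% → £0.00
Dresser £600.51: furniture, buyer-exempt → 0% → £0.00
Side table £125.76: furniture, buyer-exempt → 0% → £0.00
First-aid kit £26.44: OTC medicine → 0% → £0.00
Scented candle £13.63: all other goods → 5.75% → £0.78
Bar stool £99.01: furniture, buyer-exempt → 0% → £0.00
Total tax = £2.20 + £0.78 = £2.98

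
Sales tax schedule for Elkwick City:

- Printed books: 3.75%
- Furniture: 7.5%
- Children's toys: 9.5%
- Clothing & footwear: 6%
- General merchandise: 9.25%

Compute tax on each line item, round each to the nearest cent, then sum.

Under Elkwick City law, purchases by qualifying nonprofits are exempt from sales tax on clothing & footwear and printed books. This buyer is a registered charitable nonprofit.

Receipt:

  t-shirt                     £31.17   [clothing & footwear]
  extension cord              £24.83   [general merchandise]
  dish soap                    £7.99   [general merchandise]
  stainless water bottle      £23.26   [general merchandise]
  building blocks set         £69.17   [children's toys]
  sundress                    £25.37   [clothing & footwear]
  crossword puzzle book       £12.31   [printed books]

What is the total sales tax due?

£11.76

T-shirt £31.17: clothing & footwear, buyer-exempt → 0% → £0.00
Extension cord £24.83: general merchandise → 9.25% → £2.30
Dish soap £7.99: general merchandise → 9.25% → £0.74
Stainless water bottle £23.26: general merchandise → 9.25% → £2.15
Building blocks set £69.17: children's toys → 9.5% → £6.57
Sundress £25.37: clothing & footwear, buyer-exempt → 0% → £0.00
Crossword puzzle book £12.31: printed books, buyer-exempt → 0% → £0.00
Total tax = £2.30 + £0.74 + £2.15 + £6.57 = £11.76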